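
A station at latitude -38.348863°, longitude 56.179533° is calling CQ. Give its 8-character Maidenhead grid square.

Add 180° to longitude and 90° to latitude: 236.17953, 51.65114.
Field (20°×10°, letters A–R): 236.17953/20 → 11 → L, 51.65114/10 → 5 → F; chars LF.
Square (2°×1°, digits 0–9): 16.17953/2 → 8, 1.65114/1 → 1; chars 81.
Subsquare (5′×2.5′, letters a–x): 0.17953/0.0833333 → 2 → c, 0.65114/0.0416667 → 15 → p; chars cp.
Extended square (30″×15″, digits 0–9): 0.01287/0.00833333 → 1, 0.02614/0.00416667 → 6; chars 16.

LF81cp16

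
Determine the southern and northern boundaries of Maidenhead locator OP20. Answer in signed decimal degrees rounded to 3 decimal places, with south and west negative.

60.000, 61.000

Field O=14, P=15: +14·20° lon, +15·10° lat → SW at lon 100°, lat 60°.
Square 2, 0: +2·2° lon, +0·1° lat → SW at lon 104°, lat 60°.
Cell spans 2° lon × 1° lat.
south 60.000, north 61.000.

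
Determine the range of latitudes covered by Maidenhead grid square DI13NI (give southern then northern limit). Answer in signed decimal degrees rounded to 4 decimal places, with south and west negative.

Field D=3, I=8: +3·20° lon, +8·10° lat → SW at lon -120°, lat -10°.
Square 1, 3: +1·2° lon, +3·1° lat → SW at lon -118°, lat -7°.
Subsquare n=13, i=8: +13·0.0833333° lon, +8·0.0416667° lat → SW at lon -116.917°, lat -6.66667°.
Cell spans 0.0833333° lon × 0.0416667° lat.
south -6.6667, north -6.6250.

-6.6667, -6.6250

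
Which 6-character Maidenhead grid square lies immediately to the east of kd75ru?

KD75su

Longitude subsquare r = 17; +1 → 18 = s.
The latitude characters are unchanged.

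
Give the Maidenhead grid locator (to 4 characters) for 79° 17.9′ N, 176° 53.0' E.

RQ89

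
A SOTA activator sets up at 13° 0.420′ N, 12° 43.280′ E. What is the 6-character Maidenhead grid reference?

Shift to the Maidenhead origin (180°W, 90°S): lon 192.7213, lat 103.0070.
Field (20°×10°, letters A–R): lon ⌊192.7213/20⌋ = 9 → J; lat ⌊103.0070/10⌋ = 10 → K.
Square (2°×1°, digits 0–9): lon ⌊12.7213/2⌋ = 6; lat ⌊3.0070/1⌋ = 3.
Subsquare (5′×2.5′, letters a–x): lon ⌊0.7213/0.0833333⌋ = 8 → i; lat ⌊0.0070/0.0416667⌋ = 0 → a.

JK63ia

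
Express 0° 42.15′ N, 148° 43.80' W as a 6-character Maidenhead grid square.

BJ50pq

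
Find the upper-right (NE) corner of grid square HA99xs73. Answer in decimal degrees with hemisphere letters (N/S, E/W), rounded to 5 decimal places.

Field H=7, A=0: +7·20° lon, +0·10° lat → SW at lon -40°, lat -90°.
Square 9, 9: +9·2° lon, +9·1° lat → SW at lon -22°, lat -81°.
Subsquare x=23, s=18: +23·0.0833333° lon, +18·0.0416667° lat → SW at lon -20.0833°, lat -80.25°.
Extended square 7, 3: +7·0.00833333° lon, +3·0.00416667° lat → SW at lon -20.025°, lat -80.2375°.
Cell spans 0.00833333° lon × 0.00416667° lat. NE corner is SW corner plus one full cell.
latitude 80.23333° S, longitude 20.01667° W.

80.23333° S, 20.01667° W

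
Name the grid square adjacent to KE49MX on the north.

KF40ma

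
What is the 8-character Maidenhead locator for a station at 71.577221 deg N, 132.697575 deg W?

CQ31pn68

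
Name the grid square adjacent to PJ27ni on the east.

PJ27oi

Longitude subsquare n = 13; +1 → 14 = o.
The latitude characters are unchanged.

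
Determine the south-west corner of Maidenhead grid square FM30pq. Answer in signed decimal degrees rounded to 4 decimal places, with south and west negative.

30.6667, -72.7500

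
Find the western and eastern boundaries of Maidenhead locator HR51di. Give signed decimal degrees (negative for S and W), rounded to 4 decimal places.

Field H=7, R=17: +7·20° lon, +17·10° lat → SW at lon -40°, lat 80°.
Square 5, 1: +5·2° lon, +1·1° lat → SW at lon -30°, lat 81°.
Subsquare d=3, i=8: +3·0.0833333° lon, +8·0.0416667° lat → SW at lon -29.75°, lat 81.3333°.
Cell spans 0.0833333° lon × 0.0416667° lat.
west -29.7500, east -29.6667.

-29.7500, -29.6667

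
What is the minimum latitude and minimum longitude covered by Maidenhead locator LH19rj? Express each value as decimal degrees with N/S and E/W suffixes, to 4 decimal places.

Field L=11, H=7: +11·20° lon, +7·10° lat → SW at lon 40°, lat -20°.
Square 1, 9: +1·2° lon, +9·1° lat → SW at lon 42°, lat -11°.
Subsquare r=17, j=9: +17·0.0833333° lon, +9·0.0416667° lat → SW at lon 43.4167°, lat -10.625°.
latitude 10.6250° S, longitude 43.4167° E.

10.6250° S, 43.4167° E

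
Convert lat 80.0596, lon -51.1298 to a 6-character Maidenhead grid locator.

Offset from 180°W / 90°S: lon 128.8702°, lat 170.0596°.
Field: lon ⌊128.8702/20⌋ = 6 → G; lat ⌊170.0596/10⌋ = 17 → R.
Square: lon ⌊8.8702/2⌋ = 4; lat ⌊0.0596/1⌋ = 0.
Subsquare: lon ⌊0.8702/0.0833333⌋ = 10 → k; lat ⌊0.0596/0.0416667⌋ = 1 → b.

GR40kb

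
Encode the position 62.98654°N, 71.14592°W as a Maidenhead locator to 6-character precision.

FP42kx

Offset from 180°W / 90°S: lon 108.8541°, lat 152.9865°.
Field: 108.8541/20 → 5 → F, 152.9865/10 → 15 → P; chars FP.
Square: 8.8541/2 → 4, 2.9865/1 → 2; chars 42.
Subsquare: 0.8541/0.0833333 → 10 → k, 0.9865/0.0416667 → 23 → x; chars kx.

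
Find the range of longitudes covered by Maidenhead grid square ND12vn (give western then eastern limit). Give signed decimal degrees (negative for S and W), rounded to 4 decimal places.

Field N=13, D=3: +13·20° lon, +3·10° lat → SW at lon 80°, lat -60°.
Square 1, 2: +1·2° lon, +2·1° lat → SW at lon 82°, lat -58°.
Subsquare v=21, n=13: +21·0.0833333° lon, +13·0.0416667° lat → SW at lon 83.75°, lat -57.4583°.
Cell spans 0.0833333° lon × 0.0416667° lat.
west 83.7500, east 83.8333.

83.7500, 83.8333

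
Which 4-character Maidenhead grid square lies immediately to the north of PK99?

Latitude square 9; +1 → 10, wraps to 0, carry into field.
Latitude field K = 10; +1 → 11 = L.
The longitude characters are unchanged.

PL90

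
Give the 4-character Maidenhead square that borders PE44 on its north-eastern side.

PE55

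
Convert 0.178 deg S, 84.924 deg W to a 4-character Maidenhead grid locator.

EI79

Shift to the Maidenhead origin (180°W, 90°S): lon 95.08, lat 89.82.
Field: 95.08/20 → 4 → E, 89.82/10 → 8 → I; chars EI.
Square: 15.08/2 → 7, 9.82/1 → 9; chars 79.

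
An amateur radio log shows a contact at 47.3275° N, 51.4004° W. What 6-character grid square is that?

GN47hh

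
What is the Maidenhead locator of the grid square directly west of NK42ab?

Longitude subsquare a = 0; −1 → -1, wraps to 23 = x, carry into square.
Longitude square 4; −1 → 3.
The latitude characters are unchanged.

NK32xb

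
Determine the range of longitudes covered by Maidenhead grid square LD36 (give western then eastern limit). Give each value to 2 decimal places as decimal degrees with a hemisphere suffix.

46.00° E, 48.00° E

Field L=11, D=3: +11·20° lon, +3·10° lat → SW at lon 40°, lat -60°.
Square 3, 6: +3·2° lon, +6·1° lat → SW at lon 46°, lat -54°.
Cell spans 2° lon × 1° lat.
west 46.00° E, east 48.00° E.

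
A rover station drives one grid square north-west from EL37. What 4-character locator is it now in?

EL28

Longitude square 3; −1 → 2.
Latitude square 7; +1 → 8.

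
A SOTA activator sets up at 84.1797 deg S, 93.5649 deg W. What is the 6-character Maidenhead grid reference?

EA35ft

Add 180° to longitude and 90° to latitude: 86.4351, 5.8203.
Field (20°×10°, letters A–R): 86.4351/20 → 4 → E, 5.8203/10 → 0 → A; chars EA.
Square (2°×1°, digits 0–9): 6.4351/2 → 3, 5.8203/1 → 5; chars 35.
Subsquare (5′×2.5′, letters a–x): 0.4351/0.0833333 → 5 → f, 0.8203/0.0416667 → 19 → t; chars ft.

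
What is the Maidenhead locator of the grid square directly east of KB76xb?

KB86ab

Longitude subsquare x = 23; +1 → 24, wraps to 0 = a, carry into square.
Longitude square 7; +1 → 8.
The latitude characters are unchanged.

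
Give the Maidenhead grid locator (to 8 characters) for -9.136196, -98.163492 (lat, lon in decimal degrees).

Offset from 180°W / 90°S: lon 81.83651°, lat 80.86380°.
Field (20°×10°, letters A–R): 81.83651/20 → 4 → E, 80.86380/10 → 8 → I; chars EI.
Square (2°×1°, digits 0–9): 1.83651/2 → 0, 0.86380/1 → 0; chars 00.
Subsquare (5′×2.5′, letters a–x): 1.83651/0.0833333 → 22 → w, 0.86380/0.0416667 → 20 → u; chars wu.
Extended square (30″×15″, digits 0–9): 0.00317/0.00833333 → 0, 0.03047/0.00416667 → 7; chars 07.

EI00wu07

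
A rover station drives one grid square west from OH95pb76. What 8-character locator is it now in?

OH95pb66

Longitude extended square 7; −1 → 6.
The latitude characters are unchanged.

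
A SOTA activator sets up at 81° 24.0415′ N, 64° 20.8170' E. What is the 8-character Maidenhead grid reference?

MR21ej16

Offset from 180°W / 90°S: lon 244.34695°, lat 171.40069°.
Field: 244.34695/20 → 12 → M, 171.40069/10 → 17 → R; chars MR.
Square: 4.34695/2 → 2, 1.40069/1 → 1; chars 21.
Subsquare: 0.34695/0.0833333 → 4 → e, 0.40069/0.0416667 → 9 → j; chars ej.
Extended square: 0.01362/0.00833333 → 1, 0.02569/0.00416667 → 6; chars 16.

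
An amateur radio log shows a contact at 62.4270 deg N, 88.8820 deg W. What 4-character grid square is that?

EP52

Add 180° to longitude and 90° to latitude: 91.12, 152.43.
Field (20°×10°, letters A–R): 91.12/20 → 4 → E, 152.43/10 → 15 → P; chars EP.
Square (2°×1°, digits 0–9): 11.12/2 → 5, 2.43/1 → 2; chars 52.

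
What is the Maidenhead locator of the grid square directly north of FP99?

FQ90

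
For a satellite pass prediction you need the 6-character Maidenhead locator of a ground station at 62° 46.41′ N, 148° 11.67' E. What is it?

QP42cs

Offset from 180°W / 90°S: lon 328.1945°, lat 152.7735°.
Field: lon ⌊328.1945/20⌋ = 16 → Q; lat ⌊152.7735/10⌋ = 15 → P.
Square: lon ⌊8.1945/2⌋ = 4; lat ⌊2.7735/1⌋ = 2.
Subsquare: lon ⌊0.1945/0.0833333⌋ = 2 → c; lat ⌊0.7735/0.0416667⌋ = 18 → s.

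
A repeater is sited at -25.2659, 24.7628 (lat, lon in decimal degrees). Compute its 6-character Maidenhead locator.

KG24jr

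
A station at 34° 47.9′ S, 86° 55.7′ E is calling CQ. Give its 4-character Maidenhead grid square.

NF35

Add 180° to longitude and 90° to latitude: 266.93, 55.20.
Field: lon ⌊266.93/20⌋ = 13 → N; lat ⌊55.20/10⌋ = 5 → F.
Square: lon ⌊6.93/2⌋ = 3; lat ⌊5.20/1⌋ = 5.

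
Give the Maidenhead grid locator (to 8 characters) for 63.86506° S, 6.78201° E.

Add 180° to longitude and 90° to latitude: 186.78201, 26.13494.
Field: lon ⌊186.78201/20⌋ = 9 → J; lat ⌊26.13494/10⌋ = 2 → C.
Square: lon ⌊6.78201/2⌋ = 3; lat ⌊6.13494/1⌋ = 6.
Subsquare: lon ⌊0.78201/0.0833333⌋ = 9 → j; lat ⌊0.13494/0.0416667⌋ = 3 → d.
Extended square: lon ⌊0.03201/0.00833333⌋ = 3; lat ⌊0.00994/0.00416667⌋ = 2.

JC36jd32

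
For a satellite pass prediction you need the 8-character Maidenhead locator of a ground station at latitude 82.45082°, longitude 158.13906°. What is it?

Add 180° to longitude and 90° to latitude: 338.13906, 172.45082.
Field (20°×10°, letters A–R): 338.13906/20 → 16 → Q, 172.45082/10 → 17 → R; chars QR.
Square (2°×1°, digits 0–9): 18.13906/2 → 9, 2.45082/1 → 2; chars 92.
Subsquare (5′×2.5′, letters a–x): 0.13906/0.0833333 → 1 → b, 0.45082/0.0416667 → 10 → k; chars bk.
Extended square (30″×15″, digits 0–9): 0.05573/0.00833333 → 6, 0.03415/0.00416667 → 8; chars 68.

QR92bk68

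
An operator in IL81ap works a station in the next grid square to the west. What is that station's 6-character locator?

Longitude subsquare a = 0; −1 → -1, wraps to 23 = x, carry into square.
Longitude square 8; −1 → 7.
The latitude characters are unchanged.

IL71xp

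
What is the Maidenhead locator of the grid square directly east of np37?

NP47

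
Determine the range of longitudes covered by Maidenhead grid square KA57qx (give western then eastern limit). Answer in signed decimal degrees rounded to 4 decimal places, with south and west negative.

Field K=10, A=0: +10·20° lon, +0·10° lat → SW at lon 20°, lat -90°.
Square 5, 7: +5·2° lon, +7·1° lat → SW at lon 30°, lat -83°.
Subsquare q=16, x=23: +16·0.0833333° lon, +23·0.0416667° lat → SW at lon 31.3333°, lat -82.0417°.
Cell spans 0.0833333° lon × 0.0416667° lat.
west 31.3333, east 31.4167.

31.3333, 31.4167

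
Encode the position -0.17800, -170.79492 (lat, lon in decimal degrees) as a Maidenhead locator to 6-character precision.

AI49ot

Offset from 180°W / 90°S: lon 9.2051°, lat 89.8220°.
Field: 9.2051/20 → 0 → A, 89.8220/10 → 8 → I; chars AI.
Square: 9.2051/2 → 4, 9.8220/1 → 9; chars 49.
Subsquare: 1.2051/0.0833333 → 14 → o, 0.8220/0.0416667 → 19 → t; chars ot.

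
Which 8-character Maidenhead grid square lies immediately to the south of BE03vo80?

Latitude extended square 0; −1 → -1, wraps to 9, carry into subsquare.
Latitude subsquare o = 14; −1 → 13 = n.
The longitude characters are unchanged.

BE03vn89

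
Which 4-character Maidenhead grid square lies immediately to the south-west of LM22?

LM11

Longitude square 2; −1 → 1.
Latitude square 2; −1 → 1.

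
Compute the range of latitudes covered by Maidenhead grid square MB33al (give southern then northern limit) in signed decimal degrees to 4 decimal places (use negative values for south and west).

Field M=12, B=1: +12·20° lon, +1·10° lat → SW at lon 60°, lat -80°.
Square 3, 3: +3·2° lon, +3·1° lat → SW at lon 66°, lat -77°.
Subsquare a=0, l=11: +0·0.0833333° lon, +11·0.0416667° lat → SW at lon 66°, lat -76.5417°.
Cell spans 0.0833333° lon × 0.0416667° lat.
south -76.5417, north -76.5000.

-76.5417, -76.5000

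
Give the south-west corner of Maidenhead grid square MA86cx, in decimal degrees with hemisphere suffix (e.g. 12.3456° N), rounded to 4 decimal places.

83.0417° S, 76.1667° E

Field M=12, A=0: +12·20° lon, +0·10° lat → SW at lon 60°, lat -90°.
Square 8, 6: +8·2° lon, +6·1° lat → SW at lon 76°, lat -84°.
Subsquare c=2, x=23: +2·0.0833333° lon, +23·0.0416667° lat → SW at lon 76.1667°, lat -83.0417°.
latitude 83.0417° S, longitude 76.1667° E.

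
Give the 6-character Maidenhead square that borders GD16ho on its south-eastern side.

Longitude subsquare h = 7; +1 → 8 = i.
Latitude subsquare o = 14; −1 → 13 = n.

GD16in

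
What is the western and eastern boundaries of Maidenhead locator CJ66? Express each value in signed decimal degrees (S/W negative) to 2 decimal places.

Field C=2, J=9: +2·20° lon, +9·10° lat → SW at lon -140°, lat 0°.
Square 6, 6: +6·2° lon, +6·1° lat → SW at lon -128°, lat 6°.
Cell spans 2° lon × 1° lat.
west -128.00, east -126.00.

-128.00, -126.00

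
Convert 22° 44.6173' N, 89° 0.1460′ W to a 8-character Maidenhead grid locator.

EL52lr98

Shift to the Maidenhead origin (180°W, 90°S): lon 90.99757, lat 112.74362.
Field: 90.99757/20 → 4 → E, 112.74362/10 → 11 → L; chars EL.
Square: 10.99757/2 → 5, 2.74362/1 → 2; chars 52.
Subsquare: 0.99757/0.0833333 → 11 → l, 0.74362/0.0416667 → 17 → r; chars lr.
Extended square: 0.08090/0.00833333 → 9, 0.03529/0.00416667 → 8; chars 98.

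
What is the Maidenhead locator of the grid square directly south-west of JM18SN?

JM18rm

Longitude subsquare s = 18; −1 → 17 = r.
Latitude subsquare n = 13; −1 → 12 = m.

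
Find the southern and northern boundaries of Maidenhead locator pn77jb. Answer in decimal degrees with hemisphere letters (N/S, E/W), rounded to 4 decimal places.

Field P=15, N=13: +15·20° lon, +13·10° lat → SW at lon 120°, lat 40°.
Square 7, 7: +7·2° lon, +7·1° lat → SW at lon 134°, lat 47°.
Subsquare j=9, b=1: +9·0.0833333° lon, +1·0.0416667° lat → SW at lon 134.75°, lat 47.0417°.
Cell spans 0.0833333° lon × 0.0416667° lat.
south 47.0417° N, north 47.0833° N.

47.0417° N, 47.0833° N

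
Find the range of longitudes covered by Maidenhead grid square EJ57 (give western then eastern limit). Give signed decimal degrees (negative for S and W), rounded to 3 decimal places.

Field E=4, J=9: +4·20° lon, +9·10° lat → SW at lon -100°, lat 0°.
Square 5, 7: +5·2° lon, +7·1° lat → SW at lon -90°, lat 7°.
Cell spans 2° lon × 1° lat.
west -90.000, east -88.000.

-90.000, -88.000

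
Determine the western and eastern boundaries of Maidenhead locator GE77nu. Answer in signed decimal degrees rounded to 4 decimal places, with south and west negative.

-44.9167, -44.8333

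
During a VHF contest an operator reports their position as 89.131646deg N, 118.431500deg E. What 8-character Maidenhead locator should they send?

OR99fd11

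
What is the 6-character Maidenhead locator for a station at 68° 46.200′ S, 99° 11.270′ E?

Offset from 180°W / 90°S: lon 279.1878°, lat 21.2300°.
Field (20°×10°, letters A–R): 279.1878/20 → 13 → N, 21.2300/10 → 2 → C; chars NC.
Square (2°×1°, digits 0–9): 19.1878/2 → 9, 1.2300/1 → 1; chars 91.
Subsquare (5′×2.5′, letters a–x): 1.1878/0.0833333 → 14 → o, 0.2300/0.0416667 → 5 → f; chars of.

NC91of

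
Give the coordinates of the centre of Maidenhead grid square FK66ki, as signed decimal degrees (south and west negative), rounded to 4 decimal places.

16.3542, -67.1250

Field F=5, K=10: +5·20° lon, +10·10° lat → SW at lon -80°, lat 10°.
Square 6, 6: +6·2° lon, +6·1° lat → SW at lon -68°, lat 16°.
Subsquare k=10, i=8: +10·0.0833333° lon, +8·0.0416667° lat → SW at lon -67.1667°, lat 16.3333°.
Cell spans 0.0833333° lon × 0.0416667° lat. Centre is SW corner plus half of each.
latitude 16.3542, longitude -67.1250.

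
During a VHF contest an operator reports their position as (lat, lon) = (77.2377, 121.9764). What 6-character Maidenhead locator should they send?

Shift to the Maidenhead origin (180°W, 90°S): lon 301.9764, lat 167.2377.
Field: lon ⌊301.9764/20⌋ = 15 → P; lat ⌊167.2377/10⌋ = 16 → Q.
Square: lon ⌊1.9764/2⌋ = 0; lat ⌊7.2377/1⌋ = 7.
Subsquare: lon ⌊1.9764/0.0833333⌋ = 23 → x; lat ⌊0.2377/0.0416667⌋ = 5 → f.

PQ07xf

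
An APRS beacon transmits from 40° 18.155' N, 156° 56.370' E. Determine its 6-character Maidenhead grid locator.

Offset from 180°W / 90°S: lon 336.9395°, lat 130.3026°.
Field (20°×10°, letters A–R): 336.9395/20 → 16 → Q, 130.3026/10 → 13 → N; chars QN.
Square (2°×1°, digits 0–9): 16.9395/2 → 8, 0.3026/1 → 0; chars 80.
Subsquare (5′×2.5′, letters a–x): 0.9395/0.0833333 → 11 → l, 0.3026/0.0416667 → 7 → h; chars lh.

QN80lh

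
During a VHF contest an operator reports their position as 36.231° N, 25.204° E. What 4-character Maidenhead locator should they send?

KM26

Add 180° to longitude and 90° to latitude: 205.20, 126.23.
Field (20°×10°, letters A–R): lon ⌊205.20/20⌋ = 10 → K; lat ⌊126.23/10⌋ = 12 → M.
Square (2°×1°, digits 0–9): lon ⌊5.20/2⌋ = 2; lat ⌊6.23/1⌋ = 6.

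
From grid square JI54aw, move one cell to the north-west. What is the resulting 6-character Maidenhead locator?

Longitude subsquare a = 0; −1 → -1, wraps to 23 = x, carry into square.
Longitude square 5; −1 → 4.
Latitude subsquare w = 22; +1 → 23 = x.

JI44xx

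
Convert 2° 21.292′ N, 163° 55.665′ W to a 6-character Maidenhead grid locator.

AJ82ai

Offset from 180°W / 90°S: lon 16.0722°, lat 92.3549°.
Field (20°×10°, letters A–R): lon ⌊16.0722/20⌋ = 0 → A; lat ⌊92.3549/10⌋ = 9 → J.
Square (2°×1°, digits 0–9): lon ⌊16.0722/2⌋ = 8; lat ⌊2.3549/1⌋ = 2.
Subsquare (5′×2.5′, letters a–x): lon ⌊0.0722/0.0833333⌋ = 0 → a; lat ⌊0.3549/0.0416667⌋ = 8 → i.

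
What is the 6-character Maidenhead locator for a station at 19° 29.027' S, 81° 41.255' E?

NH00um

Shift to the Maidenhead origin (180°W, 90°S): lon 261.6876, lat 70.5162.
Field: 261.6876/20 → 13 → N, 70.5162/10 → 7 → H; chars NH.
Square: 1.6876/2 → 0, 0.5162/1 → 0; chars 00.
Subsquare: 1.6876/0.0833333 → 20 → u, 0.5162/0.0416667 → 12 → m; chars um.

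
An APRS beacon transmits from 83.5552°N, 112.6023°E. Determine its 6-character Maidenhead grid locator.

OR63hn

Shift to the Maidenhead origin (180°W, 90°S): lon 292.6023, lat 173.5552.
Field: 292.6023/20 → 14 → O, 173.5552/10 → 17 → R; chars OR.
Square: 12.6023/2 → 6, 3.5552/1 → 3; chars 63.
Subsquare: 0.6023/0.0833333 → 7 → h, 0.5552/0.0416667 → 13 → n; chars hn.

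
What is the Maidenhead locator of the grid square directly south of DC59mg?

DC59mf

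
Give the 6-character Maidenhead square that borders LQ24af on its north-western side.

LQ14xg

Longitude subsquare a = 0; −1 → -1, wraps to 23 = x, carry into square.
Longitude square 2; −1 → 1.
Latitude subsquare f = 5; +1 → 6 = g.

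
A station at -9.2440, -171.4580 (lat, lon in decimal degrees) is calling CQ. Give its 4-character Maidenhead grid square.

Add 180° to longitude and 90° to latitude: 8.54, 80.76.
Field: 8.54/20 → 0 → A, 80.76/10 → 8 → I; chars AI.
Square: 8.54/2 → 4, 0.76/1 → 0; chars 40.

AI40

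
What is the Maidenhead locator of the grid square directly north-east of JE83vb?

Longitude subsquare v = 21; +1 → 22 = w.
Latitude subsquare b = 1; +1 → 2 = c.

JE83wc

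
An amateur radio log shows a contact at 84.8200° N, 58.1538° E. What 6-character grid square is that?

Shift to the Maidenhead origin (180°W, 90°S): lon 238.1538, lat 174.8200.
Field (20°×10°, letters A–R): 238.1538/20 → 11 → L, 174.8200/10 → 17 → R; chars LR.
Square (2°×1°, digits 0–9): 18.1538/2 → 9, 4.8200/1 → 4; chars 94.
Subsquare (5′×2.5′, letters a–x): 0.1538/0.0833333 → 1 → b, 0.8200/0.0416667 → 19 → t; chars bt.

LR94bt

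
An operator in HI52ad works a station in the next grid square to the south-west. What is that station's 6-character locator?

HI42xc

Longitude subsquare a = 0; −1 → -1, wraps to 23 = x, carry into square.
Longitude square 5; −1 → 4.
Latitude subsquare d = 3; −1 → 2 = c.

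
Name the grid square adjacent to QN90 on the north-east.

RN01

Longitude square 9; +1 → 10, wraps to 0, carry into field.
Longitude field Q = 16; +1 → 17 = R.
Latitude square 0; +1 → 1.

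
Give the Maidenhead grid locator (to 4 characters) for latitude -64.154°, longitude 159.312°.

Add 180° to longitude and 90° to latitude: 339.31, 25.85.
Field: 339.31/20 → 16 → Q, 25.85/10 → 2 → C; chars QC.
Square: 19.31/2 → 9, 5.85/1 → 5; chars 95.

QC95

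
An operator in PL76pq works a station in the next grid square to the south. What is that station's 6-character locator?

PL76pp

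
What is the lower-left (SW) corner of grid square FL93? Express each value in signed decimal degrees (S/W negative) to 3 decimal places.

Field F=5, L=11: +5·20° lon, +11·10° lat → SW at lon -80°, lat 20°.
Square 9, 3: +9·2° lon, +3·1° lat → SW at lon -62°, lat 23°.
latitude 23.000, longitude -62.000.

23.000, -62.000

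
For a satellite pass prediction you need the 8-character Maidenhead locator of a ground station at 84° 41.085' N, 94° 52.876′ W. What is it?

ER24nq44

Offset from 180°W / 90°S: lon 85.11873°, lat 174.68475°.
Field: 85.11873/20 → 4 → E, 174.68475/10 → 17 → R; chars ER.
Square: 5.11873/2 → 2, 4.68475/1 → 4; chars 24.
Subsquare: 1.11873/0.0833333 → 13 → n, 0.68475/0.0416667 → 16 → q; chars nq.
Extended square: 0.03540/0.00833333 → 4, 0.01808/0.00416667 → 4; chars 44.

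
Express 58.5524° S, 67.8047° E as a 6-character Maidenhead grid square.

Add 180° to longitude and 90° to latitude: 247.8047, 31.4476.
Field: lon ⌊247.8047/20⌋ = 12 → M; lat ⌊31.4476/10⌋ = 3 → D.
Square: lon ⌊7.8047/2⌋ = 3; lat ⌊1.4476/1⌋ = 1.
Subsquare: lon ⌊1.8047/0.0833333⌋ = 21 → v; lat ⌊0.4476/0.0416667⌋ = 10 → k.

MD31vk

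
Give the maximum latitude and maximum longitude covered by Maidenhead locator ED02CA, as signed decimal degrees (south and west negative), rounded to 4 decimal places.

-57.9583, -99.7500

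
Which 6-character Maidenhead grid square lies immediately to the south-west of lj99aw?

Longitude subsquare a = 0; −1 → -1, wraps to 23 = x, carry into square.
Longitude square 9; −1 → 8.
Latitude subsquare w = 22; −1 → 21 = v.

LJ89xv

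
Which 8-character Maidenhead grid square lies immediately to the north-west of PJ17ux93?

PJ17ux84

Longitude extended square 9; −1 → 8.
Latitude extended square 3; +1 → 4.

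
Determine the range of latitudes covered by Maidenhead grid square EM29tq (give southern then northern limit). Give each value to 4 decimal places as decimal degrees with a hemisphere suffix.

39.6667° N, 39.7083° N

Field E=4, M=12: +4·20° lon, +12·10° lat → SW at lon -100°, lat 30°.
Square 2, 9: +2·2° lon, +9·1° lat → SW at lon -96°, lat 39°.
Subsquare t=19, q=16: +19·0.0833333° lon, +16·0.0416667° lat → SW at lon -94.4167°, lat 39.6667°.
Cell spans 0.0833333° lon × 0.0416667° lat.
south 39.6667° N, north 39.7083° N.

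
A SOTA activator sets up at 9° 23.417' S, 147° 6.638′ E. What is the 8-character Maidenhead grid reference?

QI30no36

Add 180° to longitude and 90° to latitude: 327.11063, 80.60972.
Field (20°×10°, letters A–R): 327.11063/20 → 16 → Q, 80.60972/10 → 8 → I; chars QI.
Square (2°×1°, digits 0–9): 7.11063/2 → 3, 0.60972/1 → 0; chars 30.
Subsquare (5′×2.5′, letters a–x): 1.11063/0.0833333 → 13 → n, 0.60972/0.0416667 → 14 → o; chars no.
Extended square (30″×15″, digits 0–9): 0.02730/0.00833333 → 3, 0.02638/0.00416667 → 6; chars 36.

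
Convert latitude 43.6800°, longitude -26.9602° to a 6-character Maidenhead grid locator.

HN63mq

Offset from 180°W / 90°S: lon 153.0398°, lat 133.6800°.
Field: lon ⌊153.0398/20⌋ = 7 → H; lat ⌊133.6800/10⌋ = 13 → N.
Square: lon ⌊13.0398/2⌋ = 6; lat ⌊3.6800/1⌋ = 3.
Subsquare: lon ⌊1.0398/0.0833333⌋ = 12 → m; lat ⌊0.6800/0.0416667⌋ = 16 → q.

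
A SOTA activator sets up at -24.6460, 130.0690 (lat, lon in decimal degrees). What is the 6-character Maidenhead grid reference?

PG55ai

Offset from 180°W / 90°S: lon 310.0690°, lat 65.3540°.
Field (20°×10°, letters A–R): lon ⌊310.0690/20⌋ = 15 → P; lat ⌊65.3540/10⌋ = 6 → G.
Square (2°×1°, digits 0–9): lon ⌊10.0690/2⌋ = 5; lat ⌊5.3540/1⌋ = 5.
Subsquare (5′×2.5′, letters a–x): lon ⌊0.0690/0.0833333⌋ = 0 → a; lat ⌊0.3540/0.0416667⌋ = 8 → i.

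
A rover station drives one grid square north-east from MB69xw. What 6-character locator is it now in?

MB79ax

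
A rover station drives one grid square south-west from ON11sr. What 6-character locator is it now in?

ON11rq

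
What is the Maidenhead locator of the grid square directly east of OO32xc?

Longitude subsquare x = 23; +1 → 24, wraps to 0 = a, carry into square.
Longitude square 3; +1 → 4.
The latitude characters are unchanged.

OO42ac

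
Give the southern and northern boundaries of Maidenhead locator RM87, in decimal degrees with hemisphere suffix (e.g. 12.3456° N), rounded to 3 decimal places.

37.000° N, 38.000° N

Field R=17, M=12: +17·20° lon, +12·10° lat → SW at lon 160°, lat 30°.
Square 8, 7: +8·2° lon, +7·1° lat → SW at lon 176°, lat 37°.
Cell spans 2° lon × 1° lat.
south 37.000° N, north 38.000° N.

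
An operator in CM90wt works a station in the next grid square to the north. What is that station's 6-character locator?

CM90wu

Latitude subsquare t = 19; +1 → 20 = u.
The longitude characters are unchanged.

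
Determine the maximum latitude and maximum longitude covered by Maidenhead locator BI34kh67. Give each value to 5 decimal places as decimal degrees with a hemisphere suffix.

5.67500° S, 153.10833° W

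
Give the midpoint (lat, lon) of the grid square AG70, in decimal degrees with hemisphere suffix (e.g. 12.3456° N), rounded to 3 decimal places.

Field A=0, G=6: +0·20° lon, +6·10° lat → SW at lon -180°, lat -30°.
Square 7, 0: +7·2° lon, +0·1° lat → SW at lon -166°, lat -30°.
Cell spans 2° lon × 1° lat. Centre is SW corner plus half of each.
latitude 29.500° S, longitude 165.000° W.

29.500° S, 165.000° W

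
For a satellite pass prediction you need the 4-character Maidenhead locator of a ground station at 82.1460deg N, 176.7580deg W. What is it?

Offset from 180°W / 90°S: lon 3.24°, lat 172.15°.
Field: 3.24/20 → 0 → A, 172.15/10 → 17 → R; chars AR.
Square: 3.24/2 → 1, 2.15/1 → 2; chars 12.

AR12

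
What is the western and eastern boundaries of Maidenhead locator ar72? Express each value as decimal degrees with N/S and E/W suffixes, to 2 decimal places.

166.00° W, 164.00° W

Field A=0, R=17: +0·20° lon, +17·10° lat → SW at lon -180°, lat 80°.
Square 7, 2: +7·2° lon, +2·1° lat → SW at lon -166°, lat 82°.
Cell spans 2° lon × 1° lat.
west 166.00° W, east 164.00° W.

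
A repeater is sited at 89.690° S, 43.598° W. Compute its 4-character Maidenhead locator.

GA80

Add 180° to longitude and 90° to latitude: 136.40, 0.31.
Field: lon ⌊136.40/20⌋ = 6 → G; lat ⌊0.31/10⌋ = 0 → A.
Square: lon ⌊16.40/2⌋ = 8; lat ⌊0.31/1⌋ = 0.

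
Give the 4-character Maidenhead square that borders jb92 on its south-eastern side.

KB01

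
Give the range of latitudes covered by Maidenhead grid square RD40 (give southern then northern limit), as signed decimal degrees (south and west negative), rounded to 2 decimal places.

-60.00, -59.00

Field R=17, D=3: +17·20° lon, +3·10° lat → SW at lon 160°, lat -60°.
Square 4, 0: +4·2° lon, +0·1° lat → SW at lon 168°, lat -60°.
Cell spans 2° lon × 1° lat.
south -60.00, north -59.00.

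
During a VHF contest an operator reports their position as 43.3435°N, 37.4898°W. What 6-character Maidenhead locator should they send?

HN13gi

Shift to the Maidenhead origin (180°W, 90°S): lon 142.5102, lat 133.3435.
Field: 142.5102/20 → 7 → H, 133.3435/10 → 13 → N; chars HN.
Square: 2.5102/2 → 1, 3.3435/1 → 3; chars 13.
Subsquare: 0.5102/0.0833333 → 6 → g, 0.3435/0.0416667 → 8 → i; chars gi.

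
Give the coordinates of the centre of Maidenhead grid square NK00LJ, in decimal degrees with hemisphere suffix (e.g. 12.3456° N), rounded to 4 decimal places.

Field N=13, K=10: +13·20° lon, +10·10° lat → SW at lon 80°, lat 10°.
Square 0, 0: +0·2° lon, +0·1° lat → SW at lon 80°, lat 10°.
Subsquare l=11, j=9: +11·0.0833333° lon, +9·0.0416667° lat → SW at lon 80.9167°, lat 10.375°.
Cell spans 0.0833333° lon × 0.0416667° lat. Centre is SW corner plus half of each.
latitude 10.3958° N, longitude 80.9583° E.

10.3958° N, 80.9583° E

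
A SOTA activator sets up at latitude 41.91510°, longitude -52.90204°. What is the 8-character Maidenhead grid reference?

GN31nv19

Offset from 180°W / 90°S: lon 127.09796°, lat 131.91510°.
Field: 127.09796/20 → 6 → G, 131.91510/10 → 13 → N; chars GN.
Square: 7.09796/2 → 3, 1.91510/1 → 1; chars 31.
Subsquare: 1.09796/0.0833333 → 13 → n, 0.91510/0.0416667 → 21 → v; chars nv.
Extended square: 0.01463/0.00833333 → 1, 0.04010/0.00416667 → 9; chars 19.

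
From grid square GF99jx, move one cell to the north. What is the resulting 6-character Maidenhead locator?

GG90ja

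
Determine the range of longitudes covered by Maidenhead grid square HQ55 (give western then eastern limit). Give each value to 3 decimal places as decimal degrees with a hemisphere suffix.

Field H=7, Q=16: +7·20° lon, +16·10° lat → SW at lon -40°, lat 70°.
Square 5, 5: +5·2° lon, +5·1° lat → SW at lon -30°, lat 75°.
Cell spans 2° lon × 1° lat.
west 30.000° W, east 28.000° W.

30.000° W, 28.000° W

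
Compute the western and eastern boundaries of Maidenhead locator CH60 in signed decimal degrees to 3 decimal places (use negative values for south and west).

-128.000, -126.000

Field C=2, H=7: +2·20° lon, +7·10° lat → SW at lon -140°, lat -20°.
Square 6, 0: +6·2° lon, +0·1° lat → SW at lon -128°, lat -20°.
Cell spans 2° lon × 1° lat.
west -128.000, east -126.000.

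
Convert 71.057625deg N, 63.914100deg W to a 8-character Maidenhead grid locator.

FQ81bb03

Offset from 180°W / 90°S: lon 116.08590°, lat 161.05763°.
Field: lon ⌊116.08590/20⌋ = 5 → F; lat ⌊161.05763/10⌋ = 16 → Q.
Square: lon ⌊16.08590/2⌋ = 8; lat ⌊1.05763/1⌋ = 1.
Subsquare: lon ⌊0.08590/0.0833333⌋ = 1 → b; lat ⌊0.05763/0.0416667⌋ = 1 → b.
Extended square: lon ⌊0.00257/0.00833333⌋ = 0; lat ⌊0.01596/0.00416667⌋ = 3.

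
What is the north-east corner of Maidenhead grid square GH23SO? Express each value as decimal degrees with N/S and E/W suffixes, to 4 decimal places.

16.3750° S, 54.4167° W

Field G=6, H=7: +6·20° lon, +7·10° lat → SW at lon -60°, lat -20°.
Square 2, 3: +2·2° lon, +3·1° lat → SW at lon -56°, lat -17°.
Subsquare s=18, o=14: +18·0.0833333° lon, +14·0.0416667° lat → SW at lon -54.5°, lat -16.4167°.
Cell spans 0.0833333° lon × 0.0416667° lat. NE corner is SW corner plus one full cell.
latitude 16.3750° S, longitude 54.4167° W.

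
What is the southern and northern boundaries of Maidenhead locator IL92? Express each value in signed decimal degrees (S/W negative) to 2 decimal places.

Field I=8, L=11: +8·20° lon, +11·10° lat → SW at lon -20°, lat 20°.
Square 9, 2: +9·2° lon, +2·1° lat → SW at lon -2°, lat 22°.
Cell spans 2° lon × 1° lat.
south 22.00, north 23.00.

22.00, 23.00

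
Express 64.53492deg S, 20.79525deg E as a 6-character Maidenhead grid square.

KC05jl

Add 180° to longitude and 90° to latitude: 200.7953, 25.4651.
Field: 200.7953/20 → 10 → K, 25.4651/10 → 2 → C; chars KC.
Square: 0.7953/2 → 0, 5.4651/1 → 5; chars 05.
Subsquare: 0.7953/0.0833333 → 9 → j, 0.4651/0.0416667 → 11 → l; chars jl.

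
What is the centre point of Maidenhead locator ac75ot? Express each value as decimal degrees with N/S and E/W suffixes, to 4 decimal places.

64.1875° S, 164.7917° W

Field A=0, C=2: +0·20° lon, +2·10° lat → SW at lon -180°, lat -70°.
Square 7, 5: +7·2° lon, +5·1° lat → SW at lon -166°, lat -65°.
Subsquare o=14, t=19: +14·0.0833333° lon, +19·0.0416667° lat → SW at lon -164.833°, lat -64.2083°.
Cell spans 0.0833333° lon × 0.0416667° lat. Centre is SW corner plus half of each.
latitude 64.1875° S, longitude 164.7917° W.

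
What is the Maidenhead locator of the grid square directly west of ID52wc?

ID52vc

Longitude subsquare w = 22; −1 → 21 = v.
The latitude characters are unchanged.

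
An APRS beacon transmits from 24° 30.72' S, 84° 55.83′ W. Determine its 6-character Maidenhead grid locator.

Add 180° to longitude and 90° to latitude: 95.0695, 65.4880.
Field (20°×10°, letters A–R): lon ⌊95.0695/20⌋ = 4 → E; lat ⌊65.4880/10⌋ = 6 → G.
Square (2°×1°, digits 0–9): lon ⌊15.0695/2⌋ = 7; lat ⌊5.4880/1⌋ = 5.
Subsquare (5′×2.5′, letters a–x): lon ⌊1.0695/0.0833333⌋ = 12 → m; lat ⌊0.4880/0.0416667⌋ = 11 → l.

EG75ml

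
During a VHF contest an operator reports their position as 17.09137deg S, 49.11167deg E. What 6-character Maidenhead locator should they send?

LH42nv

Add 180° to longitude and 90° to latitude: 229.1117, 72.9086.
Field: lon ⌊229.1117/20⌋ = 11 → L; lat ⌊72.9086/10⌋ = 7 → H.
Square: lon ⌊9.1117/2⌋ = 4; lat ⌊2.9086/1⌋ = 2.
Subsquare: lon ⌊1.1117/0.0833333⌋ = 13 → n; lat ⌊0.9086/0.0416667⌋ = 21 → v.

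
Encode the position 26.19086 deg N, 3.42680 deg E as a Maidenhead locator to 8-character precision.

JL16re15

Shift to the Maidenhead origin (180°W, 90°S): lon 183.42680, lat 116.19086.
Field: lon ⌊183.42680/20⌋ = 9 → J; lat ⌊116.19086/10⌋ = 11 → L.
Square: lon ⌊3.42680/2⌋ = 1; lat ⌊6.19086/1⌋ = 6.
Subsquare: lon ⌊1.42680/0.0833333⌋ = 17 → r; lat ⌊0.19086/0.0416667⌋ = 4 → e.
Extended square: lon ⌊0.01013/0.00833333⌋ = 1; lat ⌊0.02419/0.00416667⌋ = 5.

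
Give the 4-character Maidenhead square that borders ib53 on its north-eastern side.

Longitude square 5; +1 → 6.
Latitude square 3; +1 → 4.

IB64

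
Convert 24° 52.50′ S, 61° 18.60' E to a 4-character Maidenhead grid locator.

MG05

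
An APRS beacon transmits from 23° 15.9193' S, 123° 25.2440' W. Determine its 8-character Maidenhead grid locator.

Add 180° to longitude and 90° to latitude: 56.57927, 66.73468.
Field: 56.57927/20 → 2 → C, 66.73468/10 → 6 → G; chars CG.
Square: 16.57927/2 → 8, 6.73468/1 → 6; chars 86.
Subsquare: 0.57927/0.0833333 → 6 → g, 0.73468/0.0416667 → 17 → r; chars gr.
Extended square: 0.07927/0.00833333 → 9, 0.02635/0.00416667 → 6; chars 96.

CG86gr96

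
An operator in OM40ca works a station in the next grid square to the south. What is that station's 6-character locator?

Latitude subsquare a = 0; −1 → -1, wraps to 23 = x, carry into square.
Latitude square 0; −1 → -1, wraps to 9, carry into field.
Latitude field M = 12; −1 → 11 = L.
The longitude characters are unchanged.

OL49cx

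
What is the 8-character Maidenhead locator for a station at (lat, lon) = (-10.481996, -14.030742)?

IH29xm64

Shift to the Maidenhead origin (180°W, 90°S): lon 165.96926, lat 79.51800.
Field: lon ⌊165.96926/20⌋ = 8 → I; lat ⌊79.51800/10⌋ = 7 → H.
Square: lon ⌊5.96926/2⌋ = 2; lat ⌊9.51800/1⌋ = 9.
Subsquare: lon ⌊1.96926/0.0833333⌋ = 23 → x; lat ⌊0.51800/0.0416667⌋ = 12 → m.
Extended square: lon ⌊0.05259/0.00833333⌋ = 6; lat ⌊0.01800/0.00416667⌋ = 4.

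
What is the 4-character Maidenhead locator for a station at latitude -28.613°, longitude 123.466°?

PG11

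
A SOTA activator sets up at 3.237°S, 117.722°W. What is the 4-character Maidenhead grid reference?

DI16

Add 180° to longitude and 90° to latitude: 62.28, 86.76.
Field: lon ⌊62.28/20⌋ = 3 → D; lat ⌊86.76/10⌋ = 8 → I.
Square: lon ⌊2.28/2⌋ = 1; lat ⌊6.76/1⌋ = 6.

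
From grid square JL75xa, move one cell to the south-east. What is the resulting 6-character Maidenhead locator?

Longitude subsquare x = 23; +1 → 24, wraps to 0 = a, carry into square.
Longitude square 7; +1 → 8.
Latitude subsquare a = 0; −1 → -1, wraps to 23 = x, carry into square.
Latitude square 5; −1 → 4.

JL84ax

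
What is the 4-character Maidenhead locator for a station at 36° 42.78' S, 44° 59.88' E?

LF23

Offset from 180°W / 90°S: lon 225.00°, lat 53.29°.
Field: lon ⌊225.00/20⌋ = 11 → L; lat ⌊53.29/10⌋ = 5 → F.
Square: lon ⌊5.00/2⌋ = 2; lat ⌊3.29/1⌋ = 3.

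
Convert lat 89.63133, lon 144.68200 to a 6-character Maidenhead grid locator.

Offset from 180°W / 90°S: lon 324.6820°, lat 179.6313°.
Field (20°×10°, letters A–R): 324.6820/20 → 16 → Q, 179.6313/10 → 17 → R; chars QR.
Square (2°×1°, digits 0–9): 4.6820/2 → 2, 9.6313/1 → 9; chars 29.
Subsquare (5′×2.5′, letters a–x): 0.6820/0.0833333 → 8 → i, 0.6313/0.0416667 → 15 → p; chars ip.

QR29ip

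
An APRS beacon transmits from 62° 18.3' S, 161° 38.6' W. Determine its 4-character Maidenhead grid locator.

AC97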